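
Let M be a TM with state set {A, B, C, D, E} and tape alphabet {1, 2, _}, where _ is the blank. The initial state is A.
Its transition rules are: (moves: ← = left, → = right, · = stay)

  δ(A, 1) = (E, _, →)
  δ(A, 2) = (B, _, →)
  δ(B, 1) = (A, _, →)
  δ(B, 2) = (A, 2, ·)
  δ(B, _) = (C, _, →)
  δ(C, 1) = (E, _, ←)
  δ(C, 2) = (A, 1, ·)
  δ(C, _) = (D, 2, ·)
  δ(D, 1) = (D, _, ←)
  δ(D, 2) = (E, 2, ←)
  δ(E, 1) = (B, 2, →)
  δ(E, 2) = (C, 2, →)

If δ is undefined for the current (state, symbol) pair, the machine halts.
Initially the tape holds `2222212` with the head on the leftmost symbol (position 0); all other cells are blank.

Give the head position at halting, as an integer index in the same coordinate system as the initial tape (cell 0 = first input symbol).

7

state=A head=0 tape=[2]222212__   (A,2)→(B,_,→)
state=B head=1 tape=_[2]22212__   (B,2)→(A,2,·)
state=A head=1 tape=_[2]22212__   (A,2)→(B,_,→)
state=B head=2 tape=__[2]2212__   (B,2)→(A,2,·)
state=A head=2 tape=__[2]2212__   (A,2)→(B,_,→)
state=B head=3 tape=___[2]212__   (B,2)→(A,2,·)
state=A head=3 tape=___[2]212__   (A,2)→(B,_,→)
state=B head=4 tape=____[2]12__   (B,2)→(A,2,·)
state=A head=4 tape=____[2]12__   (A,2)→(B,_,→)
state=B head=5 tape=_____[1]2__   (B,1)→(A,_,→)
state=A head=6 tape=______[2]__   (A,2)→(B,_,→)
state=B head=7 tape=_______[_]_   (B,_)→(C,_,→)
state=C head=8 tape=________[_]   (C,_)→(D,2,·)
state=D head=8 tape=________[2]   (D,2)→(E,2,←)
state=E head=7 tape=_______[_]2
At halt the head is at cell 7.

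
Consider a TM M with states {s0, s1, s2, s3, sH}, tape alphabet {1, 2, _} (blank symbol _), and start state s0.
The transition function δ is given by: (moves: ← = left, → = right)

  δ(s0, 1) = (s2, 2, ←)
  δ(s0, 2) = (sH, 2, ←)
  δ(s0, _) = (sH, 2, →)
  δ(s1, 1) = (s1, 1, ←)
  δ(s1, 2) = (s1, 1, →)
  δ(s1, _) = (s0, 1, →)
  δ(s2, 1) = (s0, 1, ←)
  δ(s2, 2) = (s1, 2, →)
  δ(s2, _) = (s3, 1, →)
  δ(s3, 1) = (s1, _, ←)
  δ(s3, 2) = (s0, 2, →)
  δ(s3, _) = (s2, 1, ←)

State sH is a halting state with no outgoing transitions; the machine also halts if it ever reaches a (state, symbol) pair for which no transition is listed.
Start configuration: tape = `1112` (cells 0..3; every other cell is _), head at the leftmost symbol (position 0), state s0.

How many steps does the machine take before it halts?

16

s0 | ___[1]112   read 1 → write 2, move ←, go to s2
s2 | __[_]2112   read _ → write 1, move →, go to s3
s3 | __1[2]112   read 2 → write 2, move →, go to s0
s0 | __12[1]12   read 1 → write 2, move ←, go to s2
s2 | __1[2]212   read 2 → write 2, move →, go to s1
s1 | __12[2]12   read 2 → write 1, move →, go to s1
s1 | __121[1]2   read 1 → write 1, move ←, go to s1
s1 | __12[1]12   read 1 → write 1, move ←, go to s1
s1 | __1[2]112   read 2 → write 1, move →, go to s1
s1 | __11[1]12   read 1 → write 1, move ←, go to s1
s1 | __1[1]112   read 1 → write 1, move ←, go to s1
s1 | __[1]1112   read 1 → write 1, move ←, go to s1
s1 | _[_]11112   read _ → write 1, move →, go to s0
s0 | _1[1]1112   read 1 → write 2, move ←, go to s2
s2 | _[1]21112   read 1 → write 1, move ←, go to s0
s0 | [_]121112   read _ → write 2, move →, go to sH
sH | 2[1]21112
M halts after 16 transitions.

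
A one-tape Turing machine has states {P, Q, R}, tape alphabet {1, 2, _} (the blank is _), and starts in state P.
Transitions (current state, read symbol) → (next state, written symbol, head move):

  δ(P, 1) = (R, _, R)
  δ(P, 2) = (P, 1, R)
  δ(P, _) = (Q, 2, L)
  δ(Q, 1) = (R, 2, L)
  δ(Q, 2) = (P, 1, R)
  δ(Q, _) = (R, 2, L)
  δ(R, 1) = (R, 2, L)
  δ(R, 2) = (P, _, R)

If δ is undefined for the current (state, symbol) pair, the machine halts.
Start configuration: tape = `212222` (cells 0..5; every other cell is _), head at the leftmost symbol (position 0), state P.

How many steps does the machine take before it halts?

10

state=P head=0 tape=[2]12222_   (P,2)→(P,1,R)
state=P head=1 tape=1[1]2222_   (P,1)→(R,_,R)
state=R head=2 tape=1_[2]222_   (R,2)→(P,_,R)
state=P head=3 tape=1__[2]22_   (P,2)→(P,1,R)
state=P head=4 tape=1__1[2]2_   (P,2)→(P,1,R)
state=P head=5 tape=1__11[2]_   (P,2)→(P,1,R)
state=P head=6 tape=1__111[_]   (P,_)→(Q,2,L)
state=Q head=5 tape=1__11[1]2   (Q,1)→(R,2,L)
state=R head=4 tape=1__1[1]22   (R,1)→(R,2,L)
state=R head=3 tape=1__[1]222   (R,1)→(R,2,L)
state=R head=2 tape=1_[_]2222
M halts after 10 transitions.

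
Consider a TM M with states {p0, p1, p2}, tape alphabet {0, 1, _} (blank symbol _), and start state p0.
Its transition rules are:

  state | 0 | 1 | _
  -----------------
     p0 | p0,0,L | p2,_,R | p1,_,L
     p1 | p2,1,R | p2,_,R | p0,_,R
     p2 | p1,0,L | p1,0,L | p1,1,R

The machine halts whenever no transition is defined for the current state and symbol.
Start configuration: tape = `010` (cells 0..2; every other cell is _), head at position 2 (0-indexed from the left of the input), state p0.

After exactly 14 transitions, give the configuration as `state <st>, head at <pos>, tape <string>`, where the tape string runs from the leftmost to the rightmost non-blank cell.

state p1, head at 4, tape 1111

state=p0 head=2 tape=01[0]___   (p0,0)→(p0,0,L)
state=p0 head=1 tape=0[1]0___   (p0,1)→(p2,_,R)
state=p2 head=2 tape=0_[0]___   (p2,0)→(p1,0,L)
state=p1 head=1 tape=0[_]0___   (p1,_)→(p0,_,R)
state=p0 head=2 tape=0_[0]___   (p0,0)→(p0,0,L)
state=p0 head=1 tape=0[_]0___   (p0,_)→(p1,_,L)
state=p1 head=0 tape=[0]_0___   (p1,0)→(p2,1,R)
state=p2 head=1 tape=1[_]0___   (p2,_)→(p1,1,R)
state=p1 head=2 tape=11[0]___   (p1,0)→(p2,1,R)
state=p2 head=3 tape=111[_]__   (p2,_)→(p1,1,R)
state=p1 head=4 tape=1111[_]_   (p1,_)→(p0,_,R)
state=p0 head=5 tape=1111_[_]   (p0,_)→(p1,_,L)
state=p1 head=4 tape=1111[_]_   (p1,_)→(p0,_,R)
state=p0 head=5 tape=1111_[_]   (p0,_)→(p1,_,L)
state=p1 head=4 tape=1111[_]_
After 14 steps: state p1, head at 4, tape 1111.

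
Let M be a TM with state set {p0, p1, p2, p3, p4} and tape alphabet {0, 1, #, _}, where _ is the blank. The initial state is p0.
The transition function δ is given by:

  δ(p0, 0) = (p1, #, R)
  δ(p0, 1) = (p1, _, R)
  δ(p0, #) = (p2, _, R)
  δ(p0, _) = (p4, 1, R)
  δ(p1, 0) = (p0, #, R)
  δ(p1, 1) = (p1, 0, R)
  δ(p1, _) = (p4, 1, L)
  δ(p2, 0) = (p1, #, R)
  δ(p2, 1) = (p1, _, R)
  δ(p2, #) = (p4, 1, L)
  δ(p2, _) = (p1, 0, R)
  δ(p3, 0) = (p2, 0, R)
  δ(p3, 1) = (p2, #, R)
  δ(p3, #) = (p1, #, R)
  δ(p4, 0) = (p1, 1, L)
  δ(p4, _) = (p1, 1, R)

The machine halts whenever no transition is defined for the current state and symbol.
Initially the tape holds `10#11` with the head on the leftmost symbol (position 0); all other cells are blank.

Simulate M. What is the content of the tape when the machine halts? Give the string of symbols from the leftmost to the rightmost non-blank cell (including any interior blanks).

state=p0 head=0 tape=[1]0#11___   (p0,1)→(p1,_,R)
state=p1 head=1 tape=_[0]#11___   (p1,0)→(p0,#,R)
state=p0 head=2 tape=_#[#]11___   (p0,#)→(p2,_,R)
state=p2 head=3 tape=_#_[1]1___   (p2,1)→(p1,_,R)
state=p1 head=4 tape=_#__[1]___   (p1,1)→(p1,0,R)
state=p1 head=5 tape=_#__0[_]__   (p1,_)→(p4,1,L)
state=p4 head=4 tape=_#__[0]1__   (p4,0)→(p1,1,L)
state=p1 head=3 tape=_#_[_]11__   (p1,_)→(p4,1,L)
state=p4 head=2 tape=_#[_]111__   (p4,_)→(p1,1,R)
state=p1 head=3 tape=_#1[1]11__   (p1,1)→(p1,0,R)
state=p1 head=4 tape=_#10[1]1__   (p1,1)→(p1,0,R)
state=p1 head=5 tape=_#100[1]__   (p1,1)→(p1,0,R)
state=p1 head=6 tape=_#1000[_]_   (p1,_)→(p4,1,L)
state=p4 head=5 tape=_#100[0]1_   (p4,0)→(p1,1,L)
state=p1 head=4 tape=_#10[0]11_   (p1,0)→(p0,#,R)
state=p0 head=5 tape=_#10#[1]1_   (p0,1)→(p1,_,R)
state=p1 head=6 tape=_#10#_[1]_   (p1,1)→(p1,0,R)
state=p1 head=7 tape=_#10#_0[_]   (p1,_)→(p4,1,L)
state=p4 head=6 tape=_#10#_[0]1   (p4,0)→(p1,1,L)
state=p1 head=5 tape=_#10#[_]11   (p1,_)→(p4,1,L)
state=p4 head=4 tape=_#10[#]111
The non-blank tape span at halt is #10#111.

#10#111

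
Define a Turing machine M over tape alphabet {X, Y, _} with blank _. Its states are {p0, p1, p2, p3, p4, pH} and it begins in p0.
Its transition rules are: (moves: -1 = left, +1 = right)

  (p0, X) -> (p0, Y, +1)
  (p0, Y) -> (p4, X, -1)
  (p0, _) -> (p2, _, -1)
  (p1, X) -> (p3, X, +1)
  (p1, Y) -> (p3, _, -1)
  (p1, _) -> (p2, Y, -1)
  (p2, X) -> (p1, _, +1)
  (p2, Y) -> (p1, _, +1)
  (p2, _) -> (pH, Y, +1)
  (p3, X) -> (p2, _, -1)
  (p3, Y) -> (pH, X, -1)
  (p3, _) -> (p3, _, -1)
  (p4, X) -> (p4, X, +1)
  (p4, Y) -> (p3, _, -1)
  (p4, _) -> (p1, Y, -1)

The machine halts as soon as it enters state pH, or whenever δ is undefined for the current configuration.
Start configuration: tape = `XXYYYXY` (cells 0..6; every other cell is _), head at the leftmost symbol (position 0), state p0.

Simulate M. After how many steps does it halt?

state=p0 head=0 tape=_[X]XYYYXY   (p0,X)→(p0,Y,+1)
state=p0 head=1 tape=_Y[X]YYYXY   (p0,X)→(p0,Y,+1)
state=p0 head=2 tape=_YY[Y]YYXY   (p0,Y)→(p4,X,-1)
state=p4 head=1 tape=_Y[Y]XYYXY   (p4,Y)→(p3,_,-1)
state=p3 head=0 tape=_[Y]_XYYXY   (p3,Y)→(pH,X,-1)
state=pH head=-1 tape=[_]X_XYYXY
M halts after 5 transitions.

5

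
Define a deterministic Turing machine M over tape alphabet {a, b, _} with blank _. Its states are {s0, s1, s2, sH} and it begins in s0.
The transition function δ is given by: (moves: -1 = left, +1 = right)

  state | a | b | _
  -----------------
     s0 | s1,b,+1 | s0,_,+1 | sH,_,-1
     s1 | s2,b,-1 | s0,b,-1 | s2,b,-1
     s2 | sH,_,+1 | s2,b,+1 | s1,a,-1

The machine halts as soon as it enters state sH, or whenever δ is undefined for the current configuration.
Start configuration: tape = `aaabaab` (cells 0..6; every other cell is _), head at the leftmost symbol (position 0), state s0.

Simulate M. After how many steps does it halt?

5

s0 | [a]aabaab   read a → write b, move +1, go to s1
s1 | b[a]abaab   read a → write b, move -1, go to s2
s2 | [b]babaab   read b → write b, move +1, go to s2
s2 | b[b]abaab   read b → write b, move +1, go to s2
s2 | bb[a]baab   read a → write _, move +1, go to sH
sH | bb_[b]aab
M halts after 5 transitions.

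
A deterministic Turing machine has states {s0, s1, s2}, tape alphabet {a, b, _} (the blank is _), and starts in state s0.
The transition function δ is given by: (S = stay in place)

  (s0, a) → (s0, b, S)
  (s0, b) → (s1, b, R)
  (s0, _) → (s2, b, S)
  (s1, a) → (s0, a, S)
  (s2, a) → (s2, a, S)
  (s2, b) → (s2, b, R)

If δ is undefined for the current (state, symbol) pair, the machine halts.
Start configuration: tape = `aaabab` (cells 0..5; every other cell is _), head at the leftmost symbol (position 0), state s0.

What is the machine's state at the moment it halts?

s0 | [a]aabab   read a → write b, move S, go to s0
s0 | [b]aabab   read b → write b, move R, go to s1
s1 | b[a]abab   read a → write a, move S, go to s0
s0 | b[a]abab   read a → write b, move S, go to s0
s0 | b[b]abab   read b → write b, move R, go to s1
s1 | bb[a]bab   read a → write a, move S, go to s0
s0 | bb[a]bab   read a → write b, move S, go to s0
s0 | bb[b]bab   read b → write b, move R, go to s1
s1 | bbb[b]ab
No transition is defined for (s1, b); M halts in state s1.

s1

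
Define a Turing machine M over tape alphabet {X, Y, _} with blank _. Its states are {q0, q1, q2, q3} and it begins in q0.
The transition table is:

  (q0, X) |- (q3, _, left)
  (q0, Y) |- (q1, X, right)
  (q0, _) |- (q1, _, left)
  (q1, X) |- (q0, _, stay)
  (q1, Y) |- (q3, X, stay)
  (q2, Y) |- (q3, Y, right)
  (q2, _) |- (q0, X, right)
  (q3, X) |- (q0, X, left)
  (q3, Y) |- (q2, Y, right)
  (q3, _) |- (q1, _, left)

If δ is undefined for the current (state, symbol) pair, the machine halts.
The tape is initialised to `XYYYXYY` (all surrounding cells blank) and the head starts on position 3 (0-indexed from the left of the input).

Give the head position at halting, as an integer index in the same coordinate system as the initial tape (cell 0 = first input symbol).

-1

state=q0 head=3 tape=_XYY[Y]XYY   (q0,Y)→(q1,X,right)
state=q1 head=4 tape=_XYYX[X]YY   (q1,X)→(q0,_,stay)
state=q0 head=4 tape=_XYYX[_]YY   (q0,_)→(q1,_,left)
state=q1 head=3 tape=_XYY[X]_YY   (q1,X)→(q0,_,stay)
state=q0 head=3 tape=_XYY[_]_YY   (q0,_)→(q1,_,left)
state=q1 head=2 tape=_XY[Y]__YY   (q1,Y)→(q3,X,stay)
state=q3 head=2 tape=_XY[X]__YY   (q3,X)→(q0,X,left)
state=q0 head=1 tape=_X[Y]X__YY   (q0,Y)→(q1,X,right)
state=q1 head=2 tape=_XX[X]__YY   (q1,X)→(q0,_,stay)
state=q0 head=2 tape=_XX[_]__YY   (q0,_)→(q1,_,left)
state=q1 head=1 tape=_X[X]___YY   (q1,X)→(q0,_,stay)
state=q0 head=1 tape=_X[_]___YY   (q0,_)→(q1,_,left)
state=q1 head=0 tape=_[X]____YY   (q1,X)→(q0,_,stay)
state=q0 head=0 tape=_[_]____YY   (q0,_)→(q1,_,left)
state=q1 head=-1 tape=[_]_____YY
At halt the head is at cell -1.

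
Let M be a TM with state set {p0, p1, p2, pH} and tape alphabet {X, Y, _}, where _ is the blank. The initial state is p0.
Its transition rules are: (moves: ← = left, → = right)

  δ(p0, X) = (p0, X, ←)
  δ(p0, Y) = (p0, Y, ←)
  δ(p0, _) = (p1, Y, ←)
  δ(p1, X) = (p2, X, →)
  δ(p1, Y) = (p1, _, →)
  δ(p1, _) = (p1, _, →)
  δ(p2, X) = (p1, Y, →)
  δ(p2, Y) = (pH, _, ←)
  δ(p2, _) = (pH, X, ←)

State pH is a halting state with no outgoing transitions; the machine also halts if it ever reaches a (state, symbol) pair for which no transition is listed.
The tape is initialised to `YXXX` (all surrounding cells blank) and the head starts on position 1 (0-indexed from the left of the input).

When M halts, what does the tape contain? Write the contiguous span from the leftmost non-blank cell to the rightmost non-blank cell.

p0 | __Y[X]XX_   read X → write X, move ←, go to p0
p0 | __[Y]XXX_   read Y → write Y, move ←, go to p0
p0 | _[_]YXXX_   read _ → write Y, move ←, go to p1
p1 | [_]YYXXX_   read _ → write _, move →, go to p1
p1 | _[Y]YXXX_   read Y → write _, move →, go to p1
p1 | __[Y]XXX_   read Y → write _, move →, go to p1
p1 | ___[X]XX_   read X → write X, move →, go to p2
p2 | ___X[X]X_   read X → write Y, move →, go to p1
p1 | ___XY[X]_   read X → write X, move →, go to p2
p2 | ___XYX[_]   read _ → write X, move ←, go to pH
pH | ___XY[X]X
The non-blank tape span at halt is XYXX.

XYXX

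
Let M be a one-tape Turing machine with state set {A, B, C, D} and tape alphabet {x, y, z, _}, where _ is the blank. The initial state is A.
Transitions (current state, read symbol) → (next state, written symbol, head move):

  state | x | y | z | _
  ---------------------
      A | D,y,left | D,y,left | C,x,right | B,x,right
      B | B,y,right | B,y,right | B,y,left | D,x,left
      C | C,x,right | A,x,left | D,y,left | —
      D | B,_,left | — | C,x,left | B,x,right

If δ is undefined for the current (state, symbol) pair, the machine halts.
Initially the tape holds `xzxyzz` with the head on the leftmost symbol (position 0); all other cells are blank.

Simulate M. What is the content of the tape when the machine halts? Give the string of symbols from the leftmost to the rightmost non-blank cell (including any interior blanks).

A | _[x]zxyzz_   read x → write y, move left, go to D
D | [_]yzxyzz_   read _ → write x, move right, go to B
B | x[y]zxyzz_   read y → write y, move right, go to B
B | xy[z]xyzz_   read z → write y, move left, go to B
B | x[y]yxyzz_   read y → write y, move right, go to B
B | xy[y]xyzz_   read y → write y, move right, go to B
B | xyy[x]yzz_   read x → write y, move right, go to B
B | xyyy[y]zz_   read y → write y, move right, go to B
B | xyyyy[z]z_   read z → write y, move left, go to B
B | xyyy[y]yz_   read y → write y, move right, go to B
B | xyyyy[y]z_   read y → write y, move right, go to B
B | xyyyyy[z]_   read z → write y, move left, go to B
B | xyyyy[y]y_   read y → write y, move right, go to B
B | xyyyyy[y]_   read y → write y, move right, go to B
B | xyyyyyy[_]   read _ → write x, move left, go to D
D | xyyyyy[y]x
The non-blank tape span at halt is xyyyyyyx.

xyyyyyyx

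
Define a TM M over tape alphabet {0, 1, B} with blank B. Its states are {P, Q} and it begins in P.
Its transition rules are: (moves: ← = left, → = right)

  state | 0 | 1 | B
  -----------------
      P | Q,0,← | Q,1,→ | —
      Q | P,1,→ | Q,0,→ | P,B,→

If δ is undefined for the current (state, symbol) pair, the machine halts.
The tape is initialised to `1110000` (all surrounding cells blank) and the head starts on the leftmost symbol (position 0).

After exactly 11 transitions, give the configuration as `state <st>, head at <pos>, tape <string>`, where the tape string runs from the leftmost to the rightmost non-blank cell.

state Q, head at 5, tape 1000010

P | [1]110000   read 1 → write 1, move →, go to Q
Q | 1[1]10000   read 1 → write 0, move →, go to Q
Q | 10[1]0000   read 1 → write 0, move →, go to Q
Q | 100[0]000   read 0 → write 1, move →, go to P
P | 1001[0]00   read 0 → write 0, move ←, go to Q
Q | 100[1]000   read 1 → write 0, move →, go to Q
Q | 1000[0]00   read 0 → write 1, move →, go to P
P | 10001[0]0   read 0 → write 0, move ←, go to Q
Q | 1000[1]00   read 1 → write 0, move →, go to Q
Q | 10000[0]0   read 0 → write 1, move →, go to P
P | 100001[0]   read 0 → write 0, move ←, go to Q
Q | 10000[1]0
After 11 steps: state Q, head at 5, tape 1000010.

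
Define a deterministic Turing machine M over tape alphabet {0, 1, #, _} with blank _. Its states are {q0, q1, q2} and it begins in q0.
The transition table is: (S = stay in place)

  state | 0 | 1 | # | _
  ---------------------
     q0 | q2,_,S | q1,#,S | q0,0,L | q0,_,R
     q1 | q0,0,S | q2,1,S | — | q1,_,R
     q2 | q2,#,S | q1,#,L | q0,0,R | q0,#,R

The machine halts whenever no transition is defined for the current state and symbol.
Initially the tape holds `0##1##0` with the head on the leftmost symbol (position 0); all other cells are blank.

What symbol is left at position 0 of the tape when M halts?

state=q0 head=0 tape=_[0]##1##0   (q0,0)→(q2,_,S)
state=q2 head=0 tape=_[_]##1##0   (q2,_)→(q0,#,R)
state=q0 head=1 tape=_#[#]#1##0   (q0,#)→(q0,0,L)
state=q0 head=0 tape=_[#]0#1##0   (q0,#)→(q0,0,L)
state=q0 head=-1 tape=[_]00#1##0   (q0,_)→(q0,_,R)
state=q0 head=0 tape=_[0]0#1##0   (q0,0)→(q2,_,S)
state=q2 head=0 tape=_[_]0#1##0   (q2,_)→(q0,#,R)
state=q0 head=1 tape=_#[0]#1##0   (q0,0)→(q2,_,S)
state=q2 head=1 tape=_#[_]#1##0   (q2,_)→(q0,#,R)
state=q0 head=2 tape=_##[#]1##0   (q0,#)→(q0,0,L)
state=q0 head=1 tape=_#[#]01##0   (q0,#)→(q0,0,L)
state=q0 head=0 tape=_[#]001##0   (q0,#)→(q0,0,L)
state=q0 head=-1 tape=[_]0001##0   (q0,_)→(q0,_,R)
state=q0 head=0 tape=_[0]001##0   (q0,0)→(q2,_,S)
state=q2 head=0 tape=_[_]001##0   (q2,_)→(q0,#,R)
state=q0 head=1 tape=_#[0]01##0   (q0,0)→(q2,_,S)
state=q2 head=1 tape=_#[_]01##0   (q2,_)→(q0,#,R)
state=q0 head=2 tape=_##[0]1##0   (q0,0)→(q2,_,S)
state=q2 head=2 tape=_##[_]1##0   (q2,_)→(q0,#,R)
state=q0 head=3 tape=_###[1]##0   (q0,1)→(q1,#,S)
state=q1 head=3 tape=_###[#]##0
Cell 0 holds # when M halts.

#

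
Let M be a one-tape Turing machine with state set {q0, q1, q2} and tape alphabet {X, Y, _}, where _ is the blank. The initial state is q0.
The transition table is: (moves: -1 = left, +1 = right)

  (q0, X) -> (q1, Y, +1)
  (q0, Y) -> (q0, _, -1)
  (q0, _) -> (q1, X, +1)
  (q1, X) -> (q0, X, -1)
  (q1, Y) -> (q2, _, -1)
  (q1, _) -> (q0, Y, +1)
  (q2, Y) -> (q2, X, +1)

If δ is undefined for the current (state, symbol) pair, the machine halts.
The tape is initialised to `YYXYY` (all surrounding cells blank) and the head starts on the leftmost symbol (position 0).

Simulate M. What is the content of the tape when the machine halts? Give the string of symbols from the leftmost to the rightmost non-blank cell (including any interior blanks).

XYXYX_Y

state=q0 head=0 tape=__[Y]YXYY   (q0,Y)→(q0,_,-1)
state=q0 head=-1 tape=_[_]_YXYY   (q0,_)→(q1,X,+1)
state=q1 head=0 tape=_X[_]YXYY   (q1,_)→(q0,Y,+1)
state=q0 head=1 tape=_XY[Y]XYY   (q0,Y)→(q0,_,-1)
state=q0 head=0 tape=_X[Y]_XYY   (q0,Y)→(q0,_,-1)
state=q0 head=-1 tape=_[X]__XYY   (q0,X)→(q1,Y,+1)
state=q1 head=0 tape=_Y[_]_XYY   (q1,_)→(q0,Y,+1)
state=q0 head=1 tape=_YY[_]XYY   (q0,_)→(q1,X,+1)
state=q1 head=2 tape=_YYX[X]YY   (q1,X)→(q0,X,-1)
state=q0 head=1 tape=_YY[X]XYY   (q0,X)→(q1,Y,+1)
state=q1 head=2 tape=_YYY[X]YY   (q1,X)→(q0,X,-1)
state=q0 head=1 tape=_YY[Y]XYY   (q0,Y)→(q0,_,-1)
state=q0 head=0 tape=_Y[Y]_XYY   (q0,Y)→(q0,_,-1)
state=q0 head=-1 tape=_[Y]__XYY   (q0,Y)→(q0,_,-1)
state=q0 head=-2 tape=[_]___XYY   (q0,_)→(q1,X,+1)
state=q1 head=-1 tape=X[_]__XYY   (q1,_)→(q0,Y,+1)
state=q0 head=0 tape=XY[_]_XYY   (q0,_)→(q1,X,+1)
state=q1 head=1 tape=XYX[_]XYY   (q1,_)→(q0,Y,+1)
state=q0 head=2 tape=XYXY[X]YY   (q0,X)→(q1,Y,+1)
state=q1 head=3 tape=XYXYY[Y]Y   (q1,Y)→(q2,_,-1)
state=q2 head=2 tape=XYXY[Y]_Y   (q2,Y)→(q2,X,+1)
state=q2 head=3 tape=XYXYX[_]Y
The non-blank tape span at halt is XYXYX_Y.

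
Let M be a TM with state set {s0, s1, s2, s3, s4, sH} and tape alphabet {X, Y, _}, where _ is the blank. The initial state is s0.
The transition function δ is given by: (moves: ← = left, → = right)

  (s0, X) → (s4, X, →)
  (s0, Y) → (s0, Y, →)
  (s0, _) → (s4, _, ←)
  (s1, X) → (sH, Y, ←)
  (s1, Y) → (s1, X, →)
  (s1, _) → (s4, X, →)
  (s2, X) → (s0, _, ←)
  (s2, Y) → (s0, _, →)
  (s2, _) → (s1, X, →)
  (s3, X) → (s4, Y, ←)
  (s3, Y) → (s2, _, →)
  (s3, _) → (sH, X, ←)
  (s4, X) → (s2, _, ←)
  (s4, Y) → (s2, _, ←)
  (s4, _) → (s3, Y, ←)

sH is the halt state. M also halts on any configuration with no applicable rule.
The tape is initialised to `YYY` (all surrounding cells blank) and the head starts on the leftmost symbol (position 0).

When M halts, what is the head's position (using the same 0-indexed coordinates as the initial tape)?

-1

state=s0 head=0 tape=_[Y]YY_   (s0,Y)→(s0,Y,→)
state=s0 head=1 tape=_Y[Y]Y_   (s0,Y)→(s0,Y,→)
state=s0 head=2 tape=_YY[Y]_   (s0,Y)→(s0,Y,→)
state=s0 head=3 tape=_YYY[_]   (s0,_)→(s4,_,←)
state=s4 head=2 tape=_YY[Y]_   (s4,Y)→(s2,_,←)
state=s2 head=1 tape=_Y[Y]__   (s2,Y)→(s0,_,→)
state=s0 head=2 tape=_Y_[_]_   (s0,_)→(s4,_,←)
state=s4 head=1 tape=_Y[_]__   (s4,_)→(s3,Y,←)
state=s3 head=0 tape=_[Y]Y__   (s3,Y)→(s2,_,→)
state=s2 head=1 tape=__[Y]__   (s2,Y)→(s0,_,→)
state=s0 head=2 tape=___[_]_   (s0,_)→(s4,_,←)
state=s4 head=1 tape=__[_]__   (s4,_)→(s3,Y,←)
state=s3 head=0 tape=_[_]Y__   (s3,_)→(sH,X,←)
state=sH head=-1 tape=[_]XY__
At halt the head is at cell -1.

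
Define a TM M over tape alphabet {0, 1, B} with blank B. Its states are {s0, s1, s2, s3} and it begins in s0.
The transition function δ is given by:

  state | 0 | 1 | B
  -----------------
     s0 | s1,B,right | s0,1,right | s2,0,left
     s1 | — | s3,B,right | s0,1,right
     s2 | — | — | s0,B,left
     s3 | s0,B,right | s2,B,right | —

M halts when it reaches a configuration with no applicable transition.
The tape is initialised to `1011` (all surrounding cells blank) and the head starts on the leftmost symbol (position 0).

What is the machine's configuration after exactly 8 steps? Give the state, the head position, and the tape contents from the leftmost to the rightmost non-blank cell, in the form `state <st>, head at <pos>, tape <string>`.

state s2, head at 0, tape 10B0

state=s0 head=0 tape=[1]011B   (s0,1)→(s0,1,right)
state=s0 head=1 tape=1[0]11B   (s0,0)→(s1,B,right)
state=s1 head=2 tape=1B[1]1B   (s1,1)→(s3,B,right)
state=s3 head=3 tape=1BB[1]B   (s3,1)→(s2,B,right)
state=s2 head=4 tape=1BBB[B]   (s2,B)→(s0,B,left)
state=s0 head=3 tape=1BB[B]B   (s0,B)→(s2,0,left)
state=s2 head=2 tape=1B[B]0B   (s2,B)→(s0,B,left)
state=s0 head=1 tape=1[B]B0B   (s0,B)→(s2,0,left)
state=s2 head=0 tape=[1]0B0B
After 8 steps: state s2, head at 0, tape 10B0.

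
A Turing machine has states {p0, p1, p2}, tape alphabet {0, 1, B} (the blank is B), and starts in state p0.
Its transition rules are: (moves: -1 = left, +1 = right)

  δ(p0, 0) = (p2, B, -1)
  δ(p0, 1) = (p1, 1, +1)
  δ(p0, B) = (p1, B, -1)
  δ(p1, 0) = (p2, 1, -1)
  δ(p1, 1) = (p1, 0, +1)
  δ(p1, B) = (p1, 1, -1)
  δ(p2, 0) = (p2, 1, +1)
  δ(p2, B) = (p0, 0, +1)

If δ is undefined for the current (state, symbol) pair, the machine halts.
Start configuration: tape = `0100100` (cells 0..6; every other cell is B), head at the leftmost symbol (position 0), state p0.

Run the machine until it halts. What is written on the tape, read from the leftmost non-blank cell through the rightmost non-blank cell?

state=p0 head=0 tape=BB[0]100100   (p0,0)→(p2,B,-1)
state=p2 head=-1 tape=B[B]B100100   (p2,B)→(p0,0,+1)
state=p0 head=0 tape=B0[B]100100   (p0,B)→(p1,B,-1)
state=p1 head=-1 tape=B[0]B100100   (p1,0)→(p2,1,-1)
state=p2 head=-2 tape=[B]1B100100   (p2,B)→(p0,0,+1)
state=p0 head=-1 tape=0[1]B100100   (p0,1)→(p1,1,+1)
state=p1 head=0 tape=01[B]100100   (p1,B)→(p1,1,-1)
state=p1 head=-1 tape=0[1]1100100   (p1,1)→(p1,0,+1)
state=p1 head=0 tape=00[1]100100   (p1,1)→(p1,0,+1)
state=p1 head=1 tape=000[1]00100   (p1,1)→(p1,0,+1)
state=p1 head=2 tape=0000[0]0100   (p1,0)→(p2,1,-1)
state=p2 head=1 tape=000[0]10100   (p2,0)→(p2,1,+1)
state=p2 head=2 tape=0001[1]0100
The non-blank tape span at halt is 000110100.

000110100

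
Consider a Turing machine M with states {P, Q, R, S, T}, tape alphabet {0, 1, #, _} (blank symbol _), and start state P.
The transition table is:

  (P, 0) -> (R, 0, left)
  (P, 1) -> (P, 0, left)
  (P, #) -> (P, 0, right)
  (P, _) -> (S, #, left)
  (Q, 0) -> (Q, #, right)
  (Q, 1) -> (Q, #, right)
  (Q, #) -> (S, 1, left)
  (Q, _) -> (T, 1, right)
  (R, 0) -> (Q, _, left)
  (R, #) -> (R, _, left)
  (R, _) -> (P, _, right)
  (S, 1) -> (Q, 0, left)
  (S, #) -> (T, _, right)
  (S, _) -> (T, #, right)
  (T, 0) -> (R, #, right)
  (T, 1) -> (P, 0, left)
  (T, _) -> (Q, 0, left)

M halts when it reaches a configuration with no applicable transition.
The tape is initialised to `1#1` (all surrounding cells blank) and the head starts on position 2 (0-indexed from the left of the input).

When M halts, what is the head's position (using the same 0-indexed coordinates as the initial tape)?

P | 1#[1]__   read 1 → write 0, move left, go to P
P | 1[#]0__   read # → write 0, move right, go to P
P | 10[0]__   read 0 → write 0, move left, go to R
R | 1[0]0__   read 0 → write _, move left, go to Q
Q | [1]_0__   read 1 → write #, move right, go to Q
Q | #[_]0__   read _ → write 1, move right, go to T
T | #1[0]__   read 0 → write #, move right, go to R
R | #1#[_]_   read _ → write _, move right, go to P
P | #1#_[_]   read _ → write #, move left, go to S
S | #1#[_]#   read _ → write #, move right, go to T
T | #1##[#]
At halt the head is at cell 4.

4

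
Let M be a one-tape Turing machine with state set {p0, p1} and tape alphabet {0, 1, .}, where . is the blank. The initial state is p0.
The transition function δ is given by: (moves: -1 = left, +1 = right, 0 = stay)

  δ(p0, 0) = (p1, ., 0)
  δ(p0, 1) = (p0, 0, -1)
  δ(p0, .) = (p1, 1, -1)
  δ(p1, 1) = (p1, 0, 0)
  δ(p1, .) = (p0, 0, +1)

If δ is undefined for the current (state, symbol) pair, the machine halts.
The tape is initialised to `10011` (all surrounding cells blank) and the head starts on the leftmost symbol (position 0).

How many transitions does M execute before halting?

25

state=p0 head=0 tape=..[1]0011.   (p0,1)→(p0,0,-1)
state=p0 head=-1 tape=.[.]00011.   (p0,.)→(p1,1,-1)
state=p1 head=-2 tape=[.]100011.   (p1,.)→(p0,0,+1)
state=p0 head=-1 tape=0[1]00011.   (p0,1)→(p0,0,-1)
state=p0 head=-2 tape=[0]000011.   (p0,0)→(p1,.,0)
state=p1 head=-2 tape=[.]000011.   (p1,.)→(p0,0,+1)
state=p0 head=-1 tape=0[0]00011.   (p0,0)→(p1,.,0)
state=p1 head=-1 tape=0[.]00011.   (p1,.)→(p0,0,+1)
state=p0 head=0 tape=00[0]0011.   (p0,0)→(p1,.,0)
state=p1 head=0 tape=00[.]0011.   (p1,.)→(p0,0,+1)
state=p0 head=1 tape=000[0]011.   (p0,0)→(p1,.,0)
state=p1 head=1 tape=000[.]011.   (p1,.)→(p0,0,+1)
state=p0 head=2 tape=0000[0]11.   (p0,0)→(p1,.,0)
state=p1 head=2 tape=0000[.]11.   (p1,.)→(p0,0,+1)
state=p0 head=3 tape=00000[1]1.   (p0,1)→(p0,0,-1)
state=p0 head=2 tape=0000[0]01.   (p0,0)→(p1,.,0)
state=p1 head=2 tape=0000[.]01.   (p1,.)→(p0,0,+1)
state=p0 head=3 tape=00000[0]1.   (p0,0)→(p1,.,0)
state=p1 head=3 tape=00000[.]1.   (p1,.)→(p0,0,+1)
state=p0 head=4 tape=000000[1].   (p0,1)→(p0,0,-1)
state=p0 head=3 tape=00000[0]0.   (p0,0)→(p1,.,0)
state=p1 head=3 tape=00000[.]0.   (p1,.)→(p0,0,+1)
state=p0 head=4 tape=000000[0].   (p0,0)→(p1,.,0)
state=p1 head=4 tape=000000[.].   (p1,.)→(p0,0,+1)
state=p0 head=5 tape=0000000[.]   (p0,.)→(p1,1,-1)
state=p1 head=4 tape=000000[0]1
M halts after 25 transitions.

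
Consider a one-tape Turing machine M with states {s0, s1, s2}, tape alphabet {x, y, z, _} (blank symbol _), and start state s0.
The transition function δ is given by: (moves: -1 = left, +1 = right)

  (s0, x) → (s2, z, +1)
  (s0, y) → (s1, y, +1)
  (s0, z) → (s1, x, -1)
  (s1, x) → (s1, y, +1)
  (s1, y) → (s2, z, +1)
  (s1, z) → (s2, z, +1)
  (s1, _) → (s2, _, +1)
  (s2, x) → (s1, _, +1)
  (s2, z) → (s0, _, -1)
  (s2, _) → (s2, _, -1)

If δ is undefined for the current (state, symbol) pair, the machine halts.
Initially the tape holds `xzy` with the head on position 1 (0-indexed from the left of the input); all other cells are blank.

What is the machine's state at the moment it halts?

state=s0 head=1 tape=x[z]y_   (s0,z)→(s1,x,-1)
state=s1 head=0 tape=[x]xy_   (s1,x)→(s1,y,+1)
state=s1 head=1 tape=y[x]y_   (s1,x)→(s1,y,+1)
state=s1 head=2 tape=yy[y]_   (s1,y)→(s2,z,+1)
state=s2 head=3 tape=yyz[_]   (s2,_)→(s2,_,-1)
state=s2 head=2 tape=yy[z]_   (s2,z)→(s0,_,-1)
state=s0 head=1 tape=y[y]__   (s0,y)→(s1,y,+1)
state=s1 head=2 tape=yy[_]_   (s1,_)→(s2,_,+1)
state=s2 head=3 tape=yy_[_]   (s2,_)→(s2,_,-1)
state=s2 head=2 tape=yy[_]_   (s2,_)→(s2,_,-1)
state=s2 head=1 tape=y[y]__
No transition is defined for (s2, y); M halts in state s2.

s2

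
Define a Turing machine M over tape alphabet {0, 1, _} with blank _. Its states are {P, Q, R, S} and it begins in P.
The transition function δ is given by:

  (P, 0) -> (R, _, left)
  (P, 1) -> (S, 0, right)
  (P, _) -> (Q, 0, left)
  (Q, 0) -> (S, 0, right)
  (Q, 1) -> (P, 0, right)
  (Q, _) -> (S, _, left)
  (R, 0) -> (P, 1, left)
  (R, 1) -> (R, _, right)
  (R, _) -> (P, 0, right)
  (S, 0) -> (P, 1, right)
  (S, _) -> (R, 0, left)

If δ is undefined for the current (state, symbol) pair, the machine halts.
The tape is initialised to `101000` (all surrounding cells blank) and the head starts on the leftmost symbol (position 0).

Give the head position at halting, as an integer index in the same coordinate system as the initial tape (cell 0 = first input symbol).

state=P head=0 tape=[1]01000   (P,1)→(S,0,right)
state=S head=1 tape=0[0]1000   (S,0)→(P,1,right)
state=P head=2 tape=01[1]000   (P,1)→(S,0,right)
state=S head=3 tape=010[0]00   (S,0)→(P,1,right)
state=P head=4 tape=0101[0]0   (P,0)→(R,_,left)
state=R head=3 tape=010[1]_0   (R,1)→(R,_,right)
state=R head=4 tape=010_[_]0   (R,_)→(P,0,right)
state=P head=5 tape=010_0[0]   (P,0)→(R,_,left)
state=R head=4 tape=010_[0]_   (R,0)→(P,1,left)
state=P head=3 tape=010[_]1_   (P,_)→(Q,0,left)
state=Q head=2 tape=01[0]01_   (Q,0)→(S,0,right)
state=S head=3 tape=010[0]1_   (S,0)→(P,1,right)
state=P head=4 tape=0101[1]_   (P,1)→(S,0,right)
state=S head=5 tape=01010[_]   (S,_)→(R,0,left)
state=R head=4 tape=0101[0]0   (R,0)→(P,1,left)
state=P head=3 tape=010[1]10   (P,1)→(S,0,right)
state=S head=4 tape=0100[1]0
At halt the head is at cell 4.

4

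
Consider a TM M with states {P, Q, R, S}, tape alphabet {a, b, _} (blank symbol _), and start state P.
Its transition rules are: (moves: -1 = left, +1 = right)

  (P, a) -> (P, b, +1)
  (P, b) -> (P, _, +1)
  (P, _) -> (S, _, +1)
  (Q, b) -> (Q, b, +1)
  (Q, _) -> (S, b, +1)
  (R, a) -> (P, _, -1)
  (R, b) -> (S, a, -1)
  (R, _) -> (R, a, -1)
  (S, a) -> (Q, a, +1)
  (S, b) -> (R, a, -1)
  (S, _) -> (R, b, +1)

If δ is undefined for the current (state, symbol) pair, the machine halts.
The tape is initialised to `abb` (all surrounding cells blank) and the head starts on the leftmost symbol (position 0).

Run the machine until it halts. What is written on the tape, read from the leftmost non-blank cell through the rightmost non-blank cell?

b______aa

state=P head=0 tape=[a]bb______   (P,a)→(P,b,+1)
state=P head=1 tape=b[b]b______   (P,b)→(P,_,+1)
state=P head=2 tape=b_[b]______   (P,b)→(P,_,+1)
state=P head=3 tape=b__[_]_____   (P,_)→(S,_,+1)
state=S head=4 tape=b___[_]____   (S,_)→(R,b,+1)
state=R head=5 tape=b___b[_]___   (R,_)→(R,a,-1)
state=R head=4 tape=b___[b]a___   (R,b)→(S,a,-1)
state=S head=3 tape=b__[_]aa___   (S,_)→(R,b,+1)
state=R head=4 tape=b__b[a]a___   (R,a)→(P,_,-1)
state=P head=3 tape=b__[b]_a___   (P,b)→(P,_,+1)
state=P head=4 tape=b___[_]a___   (P,_)→(S,_,+1)
state=S head=5 tape=b____[a]___   (S,a)→(Q,a,+1)
state=Q head=6 tape=b____a[_]__   (Q,_)→(S,b,+1)
state=S head=7 tape=b____ab[_]_   (S,_)→(R,b,+1)
state=R head=8 tape=b____abb[_]   (R,_)→(R,a,-1)
state=R head=7 tape=b____ab[b]a   (R,b)→(S,a,-1)
state=S head=6 tape=b____a[b]aa   (S,b)→(R,a,-1)
state=R head=5 tape=b____[a]aaa   (R,a)→(P,_,-1)
state=P head=4 tape=b___[_]_aaa   (P,_)→(S,_,+1)
state=S head=5 tape=b____[_]aaa   (S,_)→(R,b,+1)
state=R head=6 tape=b____b[a]aa   (R,a)→(P,_,-1)
state=P head=5 tape=b____[b]_aa   (P,b)→(P,_,+1)
state=P head=6 tape=b_____[_]aa   (P,_)→(S,_,+1)
state=S head=7 tape=b______[a]a   (S,a)→(Q,a,+1)
state=Q head=8 tape=b______a[a]
The non-blank tape span at halt is b______aa.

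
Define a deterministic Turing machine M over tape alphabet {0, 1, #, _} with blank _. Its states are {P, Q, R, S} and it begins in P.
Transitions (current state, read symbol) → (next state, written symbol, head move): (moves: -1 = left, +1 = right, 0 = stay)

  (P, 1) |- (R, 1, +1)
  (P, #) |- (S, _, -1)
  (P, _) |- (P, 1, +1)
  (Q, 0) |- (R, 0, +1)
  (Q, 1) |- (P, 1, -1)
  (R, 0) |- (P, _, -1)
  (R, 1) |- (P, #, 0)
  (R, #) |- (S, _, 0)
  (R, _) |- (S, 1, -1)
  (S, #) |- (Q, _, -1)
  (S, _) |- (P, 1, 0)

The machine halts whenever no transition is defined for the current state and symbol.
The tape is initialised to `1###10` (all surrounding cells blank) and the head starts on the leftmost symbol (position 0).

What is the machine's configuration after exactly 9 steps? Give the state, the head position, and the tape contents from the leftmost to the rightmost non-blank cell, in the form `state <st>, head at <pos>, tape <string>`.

state=P head=0 tape=[1]###10   (P,1)→(R,1,+1)
state=R head=1 tape=1[#]##10   (R,#)→(S,_,0)
state=S head=1 tape=1[_]##10   (S,_)→(P,1,0)
state=P head=1 tape=1[1]##10   (P,1)→(R,1,+1)
state=R head=2 tape=11[#]#10   (R,#)→(S,_,0)
state=S head=2 tape=11[_]#10   (S,_)→(P,1,0)
state=P head=2 tape=11[1]#10   (P,1)→(R,1,+1)
state=R head=3 tape=111[#]10   (R,#)→(S,_,0)
state=S head=3 tape=111[_]10   (S,_)→(P,1,0)
state=P head=3 tape=111[1]10
After 9 steps: state P, head at 3, tape 111110.

state P, head at 3, tape 111110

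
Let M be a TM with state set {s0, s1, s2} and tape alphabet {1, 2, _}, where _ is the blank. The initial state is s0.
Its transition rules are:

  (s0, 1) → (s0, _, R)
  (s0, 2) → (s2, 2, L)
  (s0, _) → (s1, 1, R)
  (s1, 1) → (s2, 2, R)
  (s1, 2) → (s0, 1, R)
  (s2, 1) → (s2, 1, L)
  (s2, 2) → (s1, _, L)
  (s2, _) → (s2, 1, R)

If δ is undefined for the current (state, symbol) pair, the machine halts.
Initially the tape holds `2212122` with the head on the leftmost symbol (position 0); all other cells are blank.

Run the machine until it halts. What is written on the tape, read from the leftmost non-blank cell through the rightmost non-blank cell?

1112122

state=s0 head=0 tape=__[2]212122   (s0,2)→(s2,2,L)
state=s2 head=-1 tape=_[_]2212122   (s2,_)→(s2,1,R)
state=s2 head=0 tape=_1[2]212122   (s2,2)→(s1,_,L)
state=s1 head=-1 tape=_[1]_212122   (s1,1)→(s2,2,R)
state=s2 head=0 tape=_2[_]212122   (s2,_)→(s2,1,R)
state=s2 head=1 tape=_21[2]12122   (s2,2)→(s1,_,L)
state=s1 head=0 tape=_2[1]_12122   (s1,1)→(s2,2,R)
state=s2 head=1 tape=_22[_]12122   (s2,_)→(s2,1,R)
state=s2 head=2 tape=_221[1]2122   (s2,1)→(s2,1,L)
state=s2 head=1 tape=_22[1]12122   (s2,1)→(s2,1,L)
state=s2 head=0 tape=_2[2]112122   (s2,2)→(s1,_,L)
state=s1 head=-1 tape=_[2]_112122   (s1,2)→(s0,1,R)
state=s0 head=0 tape=_1[_]112122   (s0,_)→(s1,1,R)
state=s1 head=1 tape=_11[1]12122   (s1,1)→(s2,2,R)
state=s2 head=2 tape=_112[1]2122   (s2,1)→(s2,1,L)
state=s2 head=1 tape=_11[2]12122   (s2,2)→(s1,_,L)
state=s1 head=0 tape=_1[1]_12122   (s1,1)→(s2,2,R)
state=s2 head=1 tape=_12[_]12122   (s2,_)→(s2,1,R)
state=s2 head=2 tape=_121[1]2122   (s2,1)→(s2,1,L)
state=s2 head=1 tape=_12[1]12122   (s2,1)→(s2,1,L)
state=s2 head=0 tape=_1[2]112122   (s2,2)→(s1,_,L)
state=s1 head=-1 tape=_[1]_112122   (s1,1)→(s2,2,R)
state=s2 head=0 tape=_2[_]112122   (s2,_)→(s2,1,R)
state=s2 head=1 tape=_21[1]12122   (s2,1)→(s2,1,L)
state=s2 head=0 tape=_2[1]112122   (s2,1)→(s2,1,L)
state=s2 head=-1 tape=_[2]1112122   (s2,2)→(s1,_,L)
state=s1 head=-2 tape=[_]_1112122
The non-blank tape span at halt is 1112122.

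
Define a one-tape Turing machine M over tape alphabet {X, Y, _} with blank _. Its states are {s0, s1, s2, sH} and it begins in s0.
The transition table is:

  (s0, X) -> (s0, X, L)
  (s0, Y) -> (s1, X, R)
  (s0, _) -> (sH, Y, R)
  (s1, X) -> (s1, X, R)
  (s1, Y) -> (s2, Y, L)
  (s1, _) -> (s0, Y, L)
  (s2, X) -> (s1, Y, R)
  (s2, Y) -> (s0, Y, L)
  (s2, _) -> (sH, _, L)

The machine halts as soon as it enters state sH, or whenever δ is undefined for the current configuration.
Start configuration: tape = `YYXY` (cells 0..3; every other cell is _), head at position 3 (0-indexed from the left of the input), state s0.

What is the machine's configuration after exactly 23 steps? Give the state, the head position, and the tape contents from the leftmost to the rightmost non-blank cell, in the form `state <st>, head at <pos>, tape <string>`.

state=s0 head=3 tape=_YYX[Y]_   (s0,Y)→(s1,X,R)
state=s1 head=4 tape=_YYXX[_]   (s1,_)→(s0,Y,L)
state=s0 head=3 tape=_YYX[X]Y   (s0,X)→(s0,X,L)
state=s0 head=2 tape=_YY[X]XY   (s0,X)→(s0,X,L)
state=s0 head=1 tape=_Y[Y]XXY   (s0,Y)→(s1,X,R)
state=s1 head=2 tape=_YX[X]XY   (s1,X)→(s1,X,R)
state=s1 head=3 tape=_YXX[X]Y   (s1,X)→(s1,X,R)
state=s1 head=4 tape=_YXXX[Y]   (s1,Y)→(s2,Y,L)
state=s2 head=3 tape=_YXX[X]Y   (s2,X)→(s1,Y,R)
state=s1 head=4 tape=_YXXY[Y]   (s1,Y)→(s2,Y,L)
state=s2 head=3 tape=_YXX[Y]Y   (s2,Y)→(s0,Y,L)
state=s0 head=2 tape=_YX[X]YY   (s0,X)→(s0,X,L)
state=s0 head=1 tape=_Y[X]XYY   (s0,X)→(s0,X,L)
state=s0 head=0 tape=_[Y]XXYY   (s0,Y)→(s1,X,R)
state=s1 head=1 tape=_X[X]XYY   (s1,X)→(s1,X,R)
state=s1 head=2 tape=_XX[X]YY   (s1,X)→(s1,X,R)
state=s1 head=3 tape=_XXX[Y]Y   (s1,Y)→(s2,Y,L)
state=s2 head=2 tape=_XX[X]YY   (s2,X)→(s1,Y,R)
state=s1 head=3 tape=_XXY[Y]Y   (s1,Y)→(s2,Y,L)
state=s2 head=2 tape=_XX[Y]YY   (s2,Y)→(s0,Y,L)
state=s0 head=1 tape=_X[X]YYY   (s0,X)→(s0,X,L)
state=s0 head=0 tape=_[X]XYYY   (s0,X)→(s0,X,L)
state=s0 head=-1 tape=[_]XXYYY   (s0,_)→(sH,Y,R)
state=sH head=0 tape=Y[X]XYYY
After 23 steps: state sH, head at 0, tape YXXYYY.

state sH, head at 0, tape YXXYYY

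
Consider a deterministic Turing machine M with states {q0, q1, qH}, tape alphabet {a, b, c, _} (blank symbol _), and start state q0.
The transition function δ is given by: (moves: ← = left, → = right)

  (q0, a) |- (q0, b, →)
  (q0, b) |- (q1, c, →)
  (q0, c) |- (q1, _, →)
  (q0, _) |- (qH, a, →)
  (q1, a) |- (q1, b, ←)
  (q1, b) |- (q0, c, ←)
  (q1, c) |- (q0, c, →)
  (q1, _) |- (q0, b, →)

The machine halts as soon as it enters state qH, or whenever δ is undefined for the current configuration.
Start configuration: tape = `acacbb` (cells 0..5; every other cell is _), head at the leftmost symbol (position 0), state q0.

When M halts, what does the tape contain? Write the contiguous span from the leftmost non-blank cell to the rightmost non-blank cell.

q0 | [a]cacbb__   read a → write b, move →, go to q0
q0 | b[c]acbb__   read c → write _, move →, go to q1
q1 | b_[a]cbb__   read a → write b, move ←, go to q1
q1 | b[_]bcbb__   read _ → write b, move →, go to q0
q0 | bb[b]cbb__   read b → write c, move →, go to q1
q1 | bbc[c]bb__   read c → write c, move →, go to q0
q0 | bbcc[b]b__   read b → write c, move →, go to q1
q1 | bbccc[b]__   read b → write c, move ←, go to q0
q0 | bbcc[c]c__   read c → write _, move →, go to q1
q1 | bbcc_[c]__   read c → write c, move →, go to q0
q0 | bbcc_c[_]_   read _ → write a, move →, go to qH
qH | bbcc_ca[_]
The non-blank tape span at halt is bbcc_ca.

bbcc_ca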